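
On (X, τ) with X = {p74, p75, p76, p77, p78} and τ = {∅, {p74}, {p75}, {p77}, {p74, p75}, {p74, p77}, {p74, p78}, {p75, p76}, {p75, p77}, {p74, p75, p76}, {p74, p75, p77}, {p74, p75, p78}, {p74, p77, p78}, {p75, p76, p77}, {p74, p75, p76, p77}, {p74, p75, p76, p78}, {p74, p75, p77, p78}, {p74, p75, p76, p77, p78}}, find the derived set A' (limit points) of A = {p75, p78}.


A' = {p76}

For each x ∈ X, list the open sets U ∈ τ with x ∈ U, then check whether U ∩ (A ∖ {x}) ≠ ∅ for every such U.
  x = p74: open {p74} ∋ x has {p74} ∩ (A ∖ {p74}) = ∅, so x is NOT a limit point.
  x = p75: open {p75} ∋ x has {p75} ∩ (A ∖ {p75}) = ∅, so x is NOT a limit point.
  x = p76: opens ∋ x are {p75, p76}, {p74, p75, p76}, {p75, p76, p77}, {p74, p75, p76, p77}, {p74, p75, p76, p78}, {p74, p75, p76, p77, p78}; each meets A ∖ {p76}, so x IS a limit point.
  x = p77: open {p77} ∋ x has {p77} ∩ (A ∖ {p77}) = ∅, so x is NOT a limit point.
  x = p78: open {p74, p78} ∋ x has {p74, p78} ∩ (A ∖ {p78}) = ∅, so x is NOT a limit point.
Collecting: A' = {p76}.


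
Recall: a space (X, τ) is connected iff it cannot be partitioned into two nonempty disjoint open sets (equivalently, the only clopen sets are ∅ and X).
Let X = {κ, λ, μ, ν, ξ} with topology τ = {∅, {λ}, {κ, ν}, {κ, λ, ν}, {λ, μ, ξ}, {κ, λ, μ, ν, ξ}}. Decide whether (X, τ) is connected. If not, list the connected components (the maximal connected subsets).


(X, τ) is disconnected; components = [{κ, ν}, {λ, μ, ξ}].

Find clopen sets (U ∈ τ with X ∖ U ∈ τ):
  U = ∅, X ∖ U = {κ, λ, μ, ν, ξ} — both open, so U is clopen.
  U = {κ, ν}, X ∖ U = {λ, μ, ξ} — both open, so U is clopen.
  U = {λ, μ, ξ}, X ∖ U = {κ, ν} — both open, so U is clopen.
  U = {κ, λ, μ, ν, ξ}, X ∖ U = ∅ — both open, so U is clopen.
Nontrivial clopen(s) exist: e.g. {λ, μ, ξ}. So (X, τ) is disconnected.
Compute connected components by grouping points that agree on all clopens:
  component: {κ, ν}
  component: {λ, μ, ξ}


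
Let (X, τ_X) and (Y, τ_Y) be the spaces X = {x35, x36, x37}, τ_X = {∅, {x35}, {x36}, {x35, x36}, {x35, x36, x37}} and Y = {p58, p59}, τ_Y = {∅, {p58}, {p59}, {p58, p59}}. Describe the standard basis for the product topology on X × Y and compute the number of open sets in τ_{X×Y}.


Basis B = {∅ × ∅, {x35} × {p58}, {x35} × {p59}, {x36} × {p58}, {x36} × {p59}, {x35} × {p58, p59}, {x35, x36} × {p58}, {x35, x36} × {p59}, {x36} × {p58, p59}, {x35, x36, x37} × {p58}, {x35, x36, x37} × {p59}, {x35, x36} × {p58, p59}, {x35, x36, x37} × {p58, p59}}; |τ_{X×Y}| = 25.

Enumerate products U × V with U ∈ τ_X, V ∈ τ_Y (deduplicated):
  ∅ × ∅ = {} (∅)
  {x35} × {p58} = {(x35,p58)}
  {x35} × {p59} = {(x35,p59)}
  {x36} × {p58} = {(x36,p58)}
  {x36} × {p59} = {(x36,p59)}
  {x35} × {p58, p59} = {(x35,p58), (x35,p59)}
  {x35, x36} × {p58} = {(x35,p58), (x36,p58)}
  {x35, x36} × {p59} = {(x35,p59), (x36,p59)}
  {x36} × {p58, p59} = {(x36,p58), (x36,p59)}
  {x35, x36, x37} × {p58} = {(x35,p58), (x36,p58), (x37,p58)}
  {x35, x36, x37} × {p59} = {(x35,p59), (x36,p59), (x37,p59)}
  {x35, x36} × {p58, p59} = {(x35,p58), (x35,p59), (x36,p58), (x36,p59)}
  {x35, x36, x37} × {p58, p59} = {(x35,p58), (x35,p59), (x36,p58), (x36,p59), (x37,p58), (x37,p59)}
These 13 distinct sets form the basis B.
Close under arbitrary unions to get τ_{X×Y}; counting gives |τ_{X×Y}| = 25.


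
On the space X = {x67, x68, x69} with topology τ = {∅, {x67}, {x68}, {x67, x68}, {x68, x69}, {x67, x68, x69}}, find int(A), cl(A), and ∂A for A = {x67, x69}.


int(A) = {x67}, cl(A) = {x67, x69}, ∂A = {x69}.

Closed sets in (X, τ) are complements of opens:
  closed(X, τ) = {∅, {x67}, {x69}, {x67, x69}, {x68, x69}, {x67, x68, x69}}.
int(A) = ⋃ {U ∈ τ : U ⊆ A}. Opens contained in A: ∅, {x67}.
Taking the union of these: int(A) = {x67}.
cl(A) = ⋂ {C closed : A ⊆ C}. Closed sets containing A: {x67, x69}, {x67, x68, x69}.
Intersecting these: cl(A) = {x67, x69}.
∂A = cl(A) ∖ int(A) = {x67, x69} ∖ {x67} = {x69}.


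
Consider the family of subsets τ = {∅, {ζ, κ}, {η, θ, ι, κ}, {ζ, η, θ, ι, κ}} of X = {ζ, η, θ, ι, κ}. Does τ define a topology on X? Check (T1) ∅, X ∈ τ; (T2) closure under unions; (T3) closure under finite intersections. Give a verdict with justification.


τ is NOT a topology on X.

Axiom (T1): ∅ ∈ τ? Yes; X ∈ τ? Yes.
Axiom (T2/T3): check pairwise unions and intersections of members of τ.
Counterexample for (T3): {ζ, κ} ∩ {η, θ, ι, κ} = {κ} ∉ τ. Therefore τ is NOT a topology.


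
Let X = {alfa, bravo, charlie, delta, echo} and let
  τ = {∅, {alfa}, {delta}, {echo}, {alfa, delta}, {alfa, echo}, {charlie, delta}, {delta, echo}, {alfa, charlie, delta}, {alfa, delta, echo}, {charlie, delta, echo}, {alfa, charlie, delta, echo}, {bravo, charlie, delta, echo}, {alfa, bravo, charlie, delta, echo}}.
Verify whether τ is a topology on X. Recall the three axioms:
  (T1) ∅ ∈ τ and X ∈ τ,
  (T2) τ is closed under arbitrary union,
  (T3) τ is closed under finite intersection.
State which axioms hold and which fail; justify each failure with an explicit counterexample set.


τ IS a topology on X.

Axiom (T1): ∅ ∈ τ? Yes; X ∈ τ? Yes.
Axiom (T2/T3): check pairwise unions and intersections of members of τ.
All pairwise intersections and unions checked — each lies in τ. Therefore τ satisfies (T1), (T2), (T3): it IS a topology on X.


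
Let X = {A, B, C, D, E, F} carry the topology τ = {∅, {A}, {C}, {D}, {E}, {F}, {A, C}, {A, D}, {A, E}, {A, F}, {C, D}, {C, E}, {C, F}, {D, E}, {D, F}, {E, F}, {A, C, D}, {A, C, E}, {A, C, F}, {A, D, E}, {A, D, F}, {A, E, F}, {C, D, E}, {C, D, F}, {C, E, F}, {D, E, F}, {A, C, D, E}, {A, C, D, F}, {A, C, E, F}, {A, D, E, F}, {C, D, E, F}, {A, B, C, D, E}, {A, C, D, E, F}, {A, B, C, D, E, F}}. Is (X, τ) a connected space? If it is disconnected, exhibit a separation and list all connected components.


(X, τ) is disconnected; components = [{F}, {A, B, C, D, E}].

Find clopen sets (U ∈ τ with X ∖ U ∈ τ):
  U = ∅, X ∖ U = {A, B, C, D, E, F} — both open, so U is clopen.
  U = {F}, X ∖ U = {A, B, C, D, E} — both open, so U is clopen.
  U = {A, B, C, D, E}, X ∖ U = {F} — both open, so U is clopen.
  U = {A, B, C, D, E, F}, X ∖ U = ∅ — both open, so U is clopen.
Nontrivial clopen(s) exist: e.g. {A, B, C, D, E}. So (X, τ) is disconnected.
Compute connected components by grouping points that agree on all clopens:
  component: {F}
  component: {A, B, C, D, E}


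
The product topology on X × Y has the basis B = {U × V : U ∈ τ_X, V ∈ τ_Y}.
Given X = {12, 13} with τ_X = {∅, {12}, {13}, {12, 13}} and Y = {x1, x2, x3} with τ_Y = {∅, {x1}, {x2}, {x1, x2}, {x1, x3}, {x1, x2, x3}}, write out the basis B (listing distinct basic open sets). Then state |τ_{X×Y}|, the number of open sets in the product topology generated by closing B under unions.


Basis B = {∅ × ∅, {12} × {x1}, {12} × {x2}, {13} × {x1}, {13} × {x2}, {12} × {x1, x2}, {12} × {x1, x3}, {12, 13} × {x1}, {12, 13} × {x2}, {13} × {x1, x2}, {13} × {x1, x3}, {12} × {x1, x2, x3}, {13} × {x1, x2, x3}, {12, 13} × {x1, x2}, {12, 13} × {x1, x3}, {12, 13} × {x1, x2, x3}}; |τ_{X×Y}| = 36.

Enumerate products U × V with U ∈ τ_X, V ∈ τ_Y (deduplicated):
  ∅ × ∅ = {} (∅)
  {12} × {x1} = {(12,x1)}
  {12} × {x2} = {(12,x2)}
  {13} × {x1} = {(13,x1)}
  {13} × {x2} = {(13,x2)}
  {12} × {x1, x2} = {(12,x1), (12,x2)}
  {12} × {x1, x3} = {(12,x1), (12,x3)}
  {12, 13} × {x1} = {(12,x1), (13,x1)}
  {12, 13} × {x2} = {(12,x2), (13,x2)}
  {13} × {x1, x2} = {(13,x1), (13,x2)}
  {13} × {x1, x3} = {(13,x1), (13,x3)}
  {12} × {x1, x2, x3} = {(12,x1), (12,x2), (12,x3)}
  {13} × {x1, x2, x3} = {(13,x1), (13,x2), (13,x3)}
  {12, 13} × {x1, x2} = {(12,x1), (12,x2), (13,x1), (13,x2)}
  {12, 13} × {x1, x3} = {(12,x1), (12,x3), (13,x1), (13,x3)}
  {12, 13} × {x1, x2, x3} = {(12,x1), (12,x2), (12,x3), (13,x1), (13,x2), (13,x3)}
These 16 distinct sets form the basis B.
Close under arbitrary unions to get τ_{X×Y}; counting gives |τ_{X×Y}| = 36.


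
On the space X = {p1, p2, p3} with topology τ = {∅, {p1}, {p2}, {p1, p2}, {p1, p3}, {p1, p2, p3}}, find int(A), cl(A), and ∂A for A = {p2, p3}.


int(A) = {p2}, cl(A) = {p2, p3}, ∂A = {p3}.

Closed sets in (X, τ) are complements of opens:
  closed(X, τ) = {∅, {p2}, {p3}, {p1, p3}, {p2, p3}, {p1, p2, p3}}.
int(A) = ⋃ {U ∈ τ : U ⊆ A}. Opens contained in A: ∅, {p2}.
Taking the union of these: int(A) = {p2}.
cl(A) = ⋂ {C closed : A ⊆ C}. Closed sets containing A: {p2, p3}, {p1, p2, p3}.
Intersecting these: cl(A) = {p2, p3}.
∂A = cl(A) ∖ int(A) = {p2, p3} ∖ {p2} = {p3}.


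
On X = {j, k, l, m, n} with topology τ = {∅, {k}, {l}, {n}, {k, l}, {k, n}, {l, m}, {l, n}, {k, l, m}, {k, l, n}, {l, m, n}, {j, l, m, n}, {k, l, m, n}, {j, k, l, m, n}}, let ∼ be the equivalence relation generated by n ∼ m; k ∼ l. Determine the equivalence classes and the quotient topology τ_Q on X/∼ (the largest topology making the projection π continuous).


X/∼ = {[j], [k=l], [m=n]}; |τ_Q| = 4.

Equivalence classes: [j], [k=l], [m=n].
Quotient map π: X → X/∼ sends j ↦ [j], k ↦ [k=l], l ↦ [k=l], m ↦ [m=n], n ↦ [m=n].
For each subset V ⊆ X/∼, compute π^{-1}(V) ⊆ X and check whether π^{-1}(V) ∈ τ. V is open in τ_Q iff π^{-1}(V) ∈ τ.
  V = {}: π^{-1}(V) = ∅ ∈ τ ✓.
  V = {[j]}: π^{-1}(V) = {j} ∉ τ ✗.
  V = {[k=l]}: π^{-1}(V) = {k, l} ∈ τ ✓.
  V = {[j], [k=l]}: π^{-1}(V) = {j, k, l} ∉ τ ✗.
  V = {[m=n]}: π^{-1}(V) = {m, n} ∉ τ ✗.
  V = {[j], [m=n]}: π^{-1}(V) = {j, m, n} ∉ τ ✗.
  V = {[k=l], [m=n]}: π^{-1}(V) = {k, l, m, n} ∈ τ ✓.
  V = {[j], [k=l], [m=n]}: π^{-1}(V) = {j, k, l, m, n} ∈ τ ✓.
Open sets in the quotient: τ_Q = {{}, {[k=l]}, {[k=l], [m=n]}, {[j], [k=l], [m=n]}} (4 elements).


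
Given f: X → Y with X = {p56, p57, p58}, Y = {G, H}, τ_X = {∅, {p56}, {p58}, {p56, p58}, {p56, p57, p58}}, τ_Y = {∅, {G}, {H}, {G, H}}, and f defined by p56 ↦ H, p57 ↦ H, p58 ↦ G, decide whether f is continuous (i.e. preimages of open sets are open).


f is NOT continuous.

Compute f^{-1}(U) for each U ∈ τ_Y:
  U = ∅: f^{-1}(U) = ∅ ∈ τ_X ✓.
  U = {G}: f^{-1}(U) = {p58} ∈ τ_X ✓.
  U = {H}: f^{-1}(U) = {p56, p57} ∉ τ_X ✗.
  U = {G, H}: f^{-1}(U) = {p56, p57, p58} ∈ τ_X ✓.
Found U = {H} with f^{-1}(U) = {p56, p57} not in τ_X. Therefore f is NOT continuous.


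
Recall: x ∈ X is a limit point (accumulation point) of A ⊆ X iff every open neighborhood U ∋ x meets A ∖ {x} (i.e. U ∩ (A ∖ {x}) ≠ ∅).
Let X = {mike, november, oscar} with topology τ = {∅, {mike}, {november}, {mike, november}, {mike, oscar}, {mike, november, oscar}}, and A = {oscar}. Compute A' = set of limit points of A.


A' = ∅

For each x ∈ X, list the open sets U ∈ τ with x ∈ U, then check whether U ∩ (A ∖ {x}) ≠ ∅ for every such U.
  x = mike: open {mike} ∋ x has {mike} ∩ (A ∖ {mike}) = ∅, so x is NOT a limit point.
  x = november: open {november} ∋ x has {november} ∩ (A ∖ {november}) = ∅, so x is NOT a limit point.
  x = oscar: open {mike, oscar} ∋ x has {mike, oscar} ∩ (A ∖ {oscar}) = ∅, so x is NOT a limit point.
Collecting: A' = ∅.


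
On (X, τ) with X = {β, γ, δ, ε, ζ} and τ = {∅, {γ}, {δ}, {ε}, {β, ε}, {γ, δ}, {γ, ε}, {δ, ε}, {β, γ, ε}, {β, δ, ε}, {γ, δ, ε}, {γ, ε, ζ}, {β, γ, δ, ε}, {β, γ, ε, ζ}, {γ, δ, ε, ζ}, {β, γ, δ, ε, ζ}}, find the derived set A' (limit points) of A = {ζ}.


A' = ∅

For each x ∈ X, list the open sets U ∈ τ with x ∈ U, then check whether U ∩ (A ∖ {x}) ≠ ∅ for every such U.
  x = β: open {β, ε} ∋ x has {β, ε} ∩ (A ∖ {β}) = ∅, so x is NOT a limit point.
  x = γ: open {γ} ∋ x has {γ} ∩ (A ∖ {γ}) = ∅, so x is NOT a limit point.
  x = δ: open {δ} ∋ x has {δ} ∩ (A ∖ {δ}) = ∅, so x is NOT a limit point.
  x = ε: open {ε} ∋ x has {ε} ∩ (A ∖ {ε}) = ∅, so x is NOT a limit point.
  x = ζ: open {γ, ε, ζ} ∋ x has {γ, ε, ζ} ∩ (A ∖ {ζ}) = ∅, so x is NOT a limit point.
Collecting: A' = ∅.


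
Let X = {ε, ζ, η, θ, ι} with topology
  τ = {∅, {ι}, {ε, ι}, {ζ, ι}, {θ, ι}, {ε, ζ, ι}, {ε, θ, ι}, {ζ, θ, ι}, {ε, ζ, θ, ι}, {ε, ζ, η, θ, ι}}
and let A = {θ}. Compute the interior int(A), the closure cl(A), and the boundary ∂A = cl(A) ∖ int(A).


int(A) = ∅, cl(A) = {η, θ}, ∂A = {η, θ}.

Closed sets in (X, τ) are complements of opens:
  closed(X, τ) = {∅, {η}, {ε, η}, {ζ, η}, {η, θ}, {ε, ζ, η}, {ε, η, θ}, {ζ, η, θ}, {ε, ζ, η, θ}, {ε, ζ, η, θ, ι}}.
int(A) = ⋃ {U ∈ τ : U ⊆ A}. Opens contained in A: ∅.
Taking the union of these: int(A) = ∅.
cl(A) = ⋂ {C closed : A ⊆ C}. Closed sets containing A: {η, θ}, {ε, η, θ}, {ζ, η, θ}, {ε, ζ, η, θ}, {ε, ζ, η, θ, ι}.
Intersecting these: cl(A) = {η, θ}.
∂A = cl(A) ∖ int(A) = {η, θ} ∖ ∅ = {η, θ}.


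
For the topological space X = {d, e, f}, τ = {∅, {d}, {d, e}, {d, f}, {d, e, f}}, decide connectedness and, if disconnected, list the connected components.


(X, τ) is connected.

Find clopen sets (U ∈ τ with X ∖ U ∈ τ):
  U = ∅, X ∖ U = {d, e, f} — both open, so U is clopen.
  U = {d, e, f}, X ∖ U = ∅ — both open, so U is clopen.
Only trivial clopens (∅ and X) exist, so (X, τ) is connected.
Compute connected components by grouping points that agree on all clopens:
  component: {d, e, f}


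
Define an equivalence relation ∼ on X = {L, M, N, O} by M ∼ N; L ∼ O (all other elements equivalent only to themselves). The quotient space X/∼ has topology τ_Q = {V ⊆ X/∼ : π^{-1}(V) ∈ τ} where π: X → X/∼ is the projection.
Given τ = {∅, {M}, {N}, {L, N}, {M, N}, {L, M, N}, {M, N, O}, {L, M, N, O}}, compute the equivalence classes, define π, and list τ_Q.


X/∼ = {[L=O], [M=N]}; |τ_Q| = 3.

Equivalence classes: [L=O], [M=N].
Quotient map π: X → X/∼ sends L ↦ [L=O], M ↦ [M=N], N ↦ [M=N], O ↦ [L=O].
For each subset V ⊆ X/∼, compute π^{-1}(V) ⊆ X and check whether π^{-1}(V) ∈ τ. V is open in τ_Q iff π^{-1}(V) ∈ τ.
  V = {}: π^{-1}(V) = ∅ ∈ τ ✓.
  V = {[L=O]}: π^{-1}(V) = {L, O} ∉ τ ✗.
  V = {[M=N]}: π^{-1}(V) = {M, N} ∈ τ ✓.
  V = {[L=O], [M=N]}: π^{-1}(V) = {L, M, N, O} ∈ τ ✓.
Open sets in the quotient: τ_Q = {{}, {[M=N]}, {[L=O], [M=N]}} (3 elements).


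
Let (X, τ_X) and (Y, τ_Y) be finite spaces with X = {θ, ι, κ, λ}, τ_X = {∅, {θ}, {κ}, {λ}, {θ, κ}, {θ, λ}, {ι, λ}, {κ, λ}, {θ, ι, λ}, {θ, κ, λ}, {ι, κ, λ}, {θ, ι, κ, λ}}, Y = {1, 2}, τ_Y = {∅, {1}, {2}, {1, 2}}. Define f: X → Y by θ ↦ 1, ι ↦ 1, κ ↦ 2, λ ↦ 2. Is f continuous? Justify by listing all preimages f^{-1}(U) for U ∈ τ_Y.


f is NOT continuous.

Compute f^{-1}(U) for each U ∈ τ_Y:
  U = ∅: f^{-1}(U) = ∅ ∈ τ_X ✓.
  U = {1}: f^{-1}(U) = {θ, ι} ∉ τ_X ✗.
  U = {2}: f^{-1}(U) = {κ, λ} ∈ τ_X ✓.
  U = {1, 2}: f^{-1}(U) = {θ, ι, κ, λ} ∈ τ_X ✓.
Found U = {1} with f^{-1}(U) = {θ, ι} not in τ_X. Therefore f is NOT continuous.


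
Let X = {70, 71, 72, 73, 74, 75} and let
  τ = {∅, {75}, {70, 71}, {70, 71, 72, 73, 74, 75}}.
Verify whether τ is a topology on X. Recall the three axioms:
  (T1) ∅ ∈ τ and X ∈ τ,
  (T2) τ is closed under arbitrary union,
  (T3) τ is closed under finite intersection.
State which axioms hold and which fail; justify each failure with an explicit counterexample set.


τ is NOT a topology on X.

Axiom (T1): ∅ ∈ τ? Yes; X ∈ τ? Yes.
Axiom (T2/T3): check pairwise unions and intersections of members of τ.
Counterexample for (T2): {75} ∪ {70, 71} = {70, 71, 75} ∉ τ. Therefore τ is NOT a topology.


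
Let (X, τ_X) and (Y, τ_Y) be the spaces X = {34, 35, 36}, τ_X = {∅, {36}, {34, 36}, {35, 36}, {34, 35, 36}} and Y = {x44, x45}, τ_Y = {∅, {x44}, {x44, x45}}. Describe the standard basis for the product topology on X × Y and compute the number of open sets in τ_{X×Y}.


Basis B = {∅ × ∅, {36} × {x44}, {34, 36} × {x44}, {35, 36} × {x44}, {36} × {x44, x45}, {34, 35, 36} × {x44}, {34, 36} × {x44, x45}, {35, 36} × {x44, x45}, {34, 35, 36} × {x44, x45}}; |τ_{X×Y}| = 14.

Enumerate products U × V with U ∈ τ_X, V ∈ τ_Y (deduplicated):
  ∅ × ∅ = {} (∅)
  {36} × {x44} = {(36,x44)}
  {34, 36} × {x44} = {(34,x44), (36,x44)}
  {35, 36} × {x44} = {(35,x44), (36,x44)}
  {36} × {x44, x45} = {(36,x44), (36,x45)}
  {34, 35, 36} × {x44} = {(34,x44), (35,x44), (36,x44)}
  {34, 36} × {x44, x45} = {(34,x44), (34,x45), (36,x44), (36,x45)}
  {35, 36} × {x44, x45} = {(35,x44), (35,x45), (36,x44), (36,x45)}
  {34, 35, 36} × {x44, x45} = {(34,x44), (34,x45), (35,x44), (35,x45), (36,x44), (36,x45)}
These 9 distinct sets form the basis B.
Close under arbitrary unions to get τ_{X×Y}; counting gives |τ_{X×Y}| = 14.


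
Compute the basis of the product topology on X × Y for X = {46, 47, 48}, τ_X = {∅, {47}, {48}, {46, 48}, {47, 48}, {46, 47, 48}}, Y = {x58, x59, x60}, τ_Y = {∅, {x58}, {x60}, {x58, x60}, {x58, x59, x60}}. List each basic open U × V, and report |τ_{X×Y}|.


Basis B = {∅ × ∅, {47} × {x58}, {47} × {x60}, {48} × {x58}, {48} × {x60}, {46, 48} × {x58}, {46, 48} × {x60}, {47} × {x58, x60}, {47, 48} × {x58}, {47, 48} × {x60}, {48} × {x58, x60}, {46, 47, 48} × {x58}, {46, 47, 48} × {x60}, {47} × {x58, x59, x60}, {48} × {x58, x59, x60}, {46, 48} × {x58, x60}, {47, 48} × {x58, x60}, {46, 48} × {x58, x59, x60}, {46, 47, 48} × {x58, x60}, {47, 48} × {x58, x59, x60}, {46, 47, 48} × {x58, x59, x60}}; |τ_{X×Y}| = 70.

Enumerate products U × V with U ∈ τ_X, V ∈ τ_Y (deduplicated):
  ∅ × ∅ = {} (∅)
  {47} × {x58} = {(47,x58)}
  {47} × {x60} = {(47,x60)}
  {48} × {x58} = {(48,x58)}
  {48} × {x60} = {(48,x60)}
  {46, 48} × {x58} = {(46,x58), (48,x58)}
  {46, 48} × {x60} = {(46,x60), (48,x60)}
  {47} × {x58, x60} = {(47,x58), (47,x60)}
  {47, 48} × {x58} = {(47,x58), (48,x58)}
  {47, 48} × {x60} = {(47,x60), (48,x60)}
  {48} × {x58, x60} = {(48,x58), (48,x60)}
  {46, 47, 48} × {x58} = {(46,x58), (47,x58), (48,x58)}
  {46, 47, 48} × {x60} = {(46,x60), (47,x60), (48,x60)}
  {47} × {x58, x59, x60} = {(47,x58), (47,x59), (47,x60)}
  {48} × {x58, x59, x60} = {(48,x58), (48,x59), (48,x60)}
  {46, 48} × {x58, x60} = {(46,x58), (46,x60), (48,x58), (48,x60)}
  {47, 48} × {x58, x60} = {(47,x58), (47,x60), (48,x58), (48,x60)}
  {46, 48} × {x58, x59, x60} = {(46,x58), (46,x59), (46,x60), (48,x58), (48,x59), (48,x60)}
  {46, 47, 48} × {x58, x60} = {(46,x58), (46,x60), (47,x58), (47,x60), (48,x58), (48,x60)}
  {47, 48} × {x58, x59, x60} = {(47,x58), (47,x59), (47,x60), (48,x58), (48,x59), (48,x60)}
  {46, 47, 48} × {x58, x59, x60} = {(46,x58), (46,x59), (46,x60), (47,x58), (47,x59), (47,x60), (48,x58), (48,x59), (48,x60)}
These 21 distinct sets form the basis B.
Close under arbitrary unions to get τ_{X×Y}; counting gives |τ_{X×Y}| = 70.


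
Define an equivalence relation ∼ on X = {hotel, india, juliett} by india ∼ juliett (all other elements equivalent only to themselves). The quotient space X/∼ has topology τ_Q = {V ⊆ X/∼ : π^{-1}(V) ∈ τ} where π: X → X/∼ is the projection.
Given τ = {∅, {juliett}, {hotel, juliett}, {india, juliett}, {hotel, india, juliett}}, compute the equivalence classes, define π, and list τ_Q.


X/∼ = {[hotel], [india=juliett]}; |τ_Q| = 3.

Equivalence classes: [hotel], [india=juliett].
Quotient map π: X → X/∼ sends hotel ↦ [hotel], india ↦ [india=juliett], juliett ↦ [india=juliett].
For each subset V ⊆ X/∼, compute π^{-1}(V) ⊆ X and check whether π^{-1}(V) ∈ τ. V is open in τ_Q iff π^{-1}(V) ∈ τ.
  V = {}: π^{-1}(V) = ∅ ∈ τ ✓.
  V = {[hotel]}: π^{-1}(V) = {hotel} ∉ τ ✗.
  V = {[india=juliett]}: π^{-1}(V) = {india, juliett} ∈ τ ✓.
  V = {[hotel], [india=juliett]}: π^{-1}(V) = {hotel, india, juliett} ∈ τ ✓.
Open sets in the quotient: τ_Q = {{}, {[india=juliett]}, {[hotel], [india=juliett]}} (3 elements).


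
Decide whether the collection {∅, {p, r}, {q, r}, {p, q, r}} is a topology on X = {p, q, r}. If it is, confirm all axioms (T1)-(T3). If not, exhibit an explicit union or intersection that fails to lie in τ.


τ is NOT a topology on X.

Axiom (T1): ∅ ∈ τ? Yes; X ∈ τ? Yes.
Axiom (T2/T3): check pairwise unions and intersections of members of τ.
Counterexample for (T3): {p, r} ∩ {q, r} = {r} ∉ τ. Therefore τ is NOT a topology.


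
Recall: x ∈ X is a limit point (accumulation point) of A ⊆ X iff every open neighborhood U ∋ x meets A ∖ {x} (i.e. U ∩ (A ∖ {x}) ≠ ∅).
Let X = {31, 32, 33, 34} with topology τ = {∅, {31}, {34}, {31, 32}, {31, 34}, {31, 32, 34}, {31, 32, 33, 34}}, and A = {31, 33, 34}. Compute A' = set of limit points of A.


A' = {32, 33}

For each x ∈ X, list the open sets U ∈ τ with x ∈ U, then check whether U ∩ (A ∖ {x}) ≠ ∅ for every such U.
  x = 31: open {31} ∋ x has {31} ∩ (A ∖ {31}) = ∅, so x is NOT a limit point.
  x = 32: opens ∋ x are {31, 32}, {31, 32, 34}, {31, 32, 33, 34}; each meets A ∖ {32}, so x IS a limit point.
  x = 33: opens ∋ x are {31, 32, 33, 34}; each meets A ∖ {33}, so x IS a limit point.
  x = 34: open {34} ∋ x has {34} ∩ (A ∖ {34}) = ∅, so x is NOT a limit point.
Collecting: A' = {32, 33}.


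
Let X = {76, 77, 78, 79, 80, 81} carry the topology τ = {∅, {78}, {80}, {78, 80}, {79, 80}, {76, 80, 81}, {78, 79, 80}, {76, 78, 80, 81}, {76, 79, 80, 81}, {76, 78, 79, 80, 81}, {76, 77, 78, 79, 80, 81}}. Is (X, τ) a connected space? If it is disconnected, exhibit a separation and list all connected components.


(X, τ) is connected.

Find clopen sets (U ∈ τ with X ∖ U ∈ τ):
  U = ∅, X ∖ U = {76, 77, 78, 79, 80, 81} — both open, so U is clopen.
  U = {76, 77, 78, 79, 80, 81}, X ∖ U = ∅ — both open, so U is clopen.
Only trivial clopens (∅ and X) exist, so (X, τ) is connected.
Compute connected components by grouping points that agree on all clopens:
  component: {76, 77, 78, 79, 80, 81}


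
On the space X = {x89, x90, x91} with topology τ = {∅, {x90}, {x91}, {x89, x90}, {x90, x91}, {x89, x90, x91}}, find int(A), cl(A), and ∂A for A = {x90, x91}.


int(A) = {x90, x91}, cl(A) = {x89, x90, x91}, ∂A = {x89}.

Closed sets in (X, τ) are complements of opens:
  closed(X, τ) = {∅, {x89}, {x91}, {x89, x90}, {x89, x91}, {x89, x90, x91}}.
int(A) = ⋃ {U ∈ τ : U ⊆ A}. Opens contained in A: ∅, {x90}, {x91}, {x90, x91}.
Taking the union of these: int(A) = {x90, x91}.
cl(A) = ⋂ {C closed : A ⊆ C}. Closed sets containing A: {x89, x90, x91}.
Intersecting these: cl(A) = {x89, x90, x91}.
∂A = cl(A) ∖ int(A) = {x89, x90, x91} ∖ {x90, x91} = {x89}.


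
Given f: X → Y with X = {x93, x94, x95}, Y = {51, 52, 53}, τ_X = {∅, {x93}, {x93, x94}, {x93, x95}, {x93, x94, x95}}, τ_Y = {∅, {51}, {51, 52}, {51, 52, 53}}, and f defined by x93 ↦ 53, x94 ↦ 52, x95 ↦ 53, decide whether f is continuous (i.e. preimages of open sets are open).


f is NOT continuous.

Compute f^{-1}(U) for each U ∈ τ_Y:
  U = ∅: f^{-1}(U) = ∅ ∈ τ_X ✓.
  U = {51}: f^{-1}(U) = ∅ ∈ τ_X ✓.
  U = {51, 52}: f^{-1}(U) = {x94} ∉ τ_X ✗.
  U = {51, 52, 53}: f^{-1}(U) = {x93, x94, x95} ∈ τ_X ✓.
Found U = {51, 52} with f^{-1}(U) = {x94} not in τ_X. Therefore f is NOT continuous.


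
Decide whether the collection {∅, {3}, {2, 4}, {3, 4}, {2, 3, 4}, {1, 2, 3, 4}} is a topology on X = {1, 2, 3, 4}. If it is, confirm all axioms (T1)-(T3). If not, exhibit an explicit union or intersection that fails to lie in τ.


τ is NOT a topology on X.

Axiom (T1): ∅ ∈ τ? Yes; X ∈ τ? Yes.
Axiom (T2/T3): check pairwise unions and intersections of members of τ.
Counterexample for (T3): {2, 4} ∩ {3, 4} = {4} ∉ τ. Therefore τ is NOT a topology.


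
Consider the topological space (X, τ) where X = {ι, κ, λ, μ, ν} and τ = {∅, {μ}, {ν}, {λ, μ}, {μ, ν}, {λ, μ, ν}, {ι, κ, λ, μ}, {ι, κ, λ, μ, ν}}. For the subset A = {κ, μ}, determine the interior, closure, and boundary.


int(A) = {μ}, cl(A) = {ι, κ, λ, μ}, ∂A = {ι, κ, λ}.

Closed sets in (X, τ) are complements of opens:
  closed(X, τ) = {∅, {ν}, {ι, κ}, {ι, κ, λ}, {ι, κ, ν}, {ι, κ, λ, μ}, {ι, κ, λ, ν}, {ι, κ, λ, μ, ν}}.
int(A) = ⋃ {U ∈ τ : U ⊆ A}. Opens contained in A: ∅, {μ}.
Taking the union of these: int(A) = {μ}.
cl(A) = ⋂ {C closed : A ⊆ C}. Closed sets containing A: {ι, κ, λ, μ}, {ι, κ, λ, μ, ν}.
Intersecting these: cl(A) = {ι, κ, λ, μ}.
∂A = cl(A) ∖ int(A) = {ι, κ, λ, μ} ∖ {μ} = {ι, κ, λ}.


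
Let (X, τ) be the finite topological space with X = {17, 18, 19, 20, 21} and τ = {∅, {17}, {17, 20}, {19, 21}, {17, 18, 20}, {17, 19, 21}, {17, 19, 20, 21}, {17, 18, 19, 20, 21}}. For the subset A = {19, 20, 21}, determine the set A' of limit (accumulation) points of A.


A' = {18, 19, 21}

For each x ∈ X, list the open sets U ∈ τ with x ∈ U, then check whether U ∩ (A ∖ {x}) ≠ ∅ for every such U.
  x = 17: open {17} ∋ x has {17} ∩ (A ∖ {17}) = ∅, so x is NOT a limit point.
  x = 18: opens ∋ x are {17, 18, 20}, {17, 18, 19, 20, 21}; each meets A ∖ {18}, so x IS a limit point.
  x = 19: opens ∋ x are {19, 21}, {17, 19, 21}, {17, 19, 20, 21}, {17, 18, 19, 20, 21}; each meets A ∖ {19}, so x IS a limit point.
  x = 20: open {17, 20} ∋ x has {17, 20} ∩ (A ∖ {20}) = ∅, so x is NOT a limit point.
  x = 21: opens ∋ x are {19, 21}, {17, 19, 21}, {17, 19, 20, 21}, {17, 18, 19, 20, 21}; each meets A ∖ {21}, so x IS a limit point.
Collecting: A' = {18, 19, 21}.


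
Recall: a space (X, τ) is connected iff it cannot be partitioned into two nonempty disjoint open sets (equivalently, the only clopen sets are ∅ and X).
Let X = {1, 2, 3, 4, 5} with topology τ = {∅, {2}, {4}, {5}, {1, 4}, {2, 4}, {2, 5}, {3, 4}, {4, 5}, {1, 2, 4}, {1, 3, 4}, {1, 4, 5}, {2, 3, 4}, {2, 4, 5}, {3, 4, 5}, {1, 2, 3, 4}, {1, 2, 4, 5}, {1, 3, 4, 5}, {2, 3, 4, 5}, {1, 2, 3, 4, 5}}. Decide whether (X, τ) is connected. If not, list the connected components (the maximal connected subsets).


(X, τ) is disconnected; components = [{2}, {5}, {1, 3, 4}].

Find clopen sets (U ∈ τ with X ∖ U ∈ τ):
  U = ∅, X ∖ U = {1, 2, 3, 4, 5} — both open, so U is clopen.
  U = {2}, X ∖ U = {1, 3, 4, 5} — both open, so U is clopen.
  U = {5}, X ∖ U = {1, 2, 3, 4} — both open, so U is clopen.
  U = {2, 5}, X ∖ U = {1, 3, 4} — both open, so U is clopen.
  U = {1, 3, 4}, X ∖ U = {2, 5} — both open, so U is clopen.
  U = {1, 2, 3, 4}, X ∖ U = {5} — both open, so U is clopen.
  U = {1, 3, 4, 5}, X ∖ U = {2} — both open, so U is clopen.
  U = {1, 2, 3, 4, 5}, X ∖ U = ∅ — both open, so U is clopen.
Nontrivial clopen(s) exist: e.g. {1, 3, 4}. So (X, τ) is disconnected.
Compute connected components by grouping points that agree on all clopens:
  component: {2}
  component: {5}
  component: {1, 3, 4}


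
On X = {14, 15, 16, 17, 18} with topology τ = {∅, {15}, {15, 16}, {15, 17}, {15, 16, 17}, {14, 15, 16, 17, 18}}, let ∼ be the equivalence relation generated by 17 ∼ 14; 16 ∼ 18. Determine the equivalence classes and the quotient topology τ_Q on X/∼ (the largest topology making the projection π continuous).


X/∼ = {[14=17], [15], [16=18]}; |τ_Q| = 3.

Equivalence classes: [14=17], [15], [16=18].
Quotient map π: X → X/∼ sends 14 ↦ [14=17], 15 ↦ [15], 16 ↦ [16=18], 17 ↦ [14=17], 18 ↦ [16=18].
For each subset V ⊆ X/∼, compute π^{-1}(V) ⊆ X and check whether π^{-1}(V) ∈ τ. V is open in τ_Q iff π^{-1}(V) ∈ τ.
  V = {}: π^{-1}(V) = ∅ ∈ τ ✓.
  V = {[14=17]}: π^{-1}(V) = {14, 17} ∉ τ ✗.
  V = {[15]}: π^{-1}(V) = {15} ∈ τ ✓.
  V = {[14=17], [15]}: π^{-1}(V) = {14, 15, 17} ∉ τ ✗.
  V = {[16=18]}: π^{-1}(V) = {16, 18} ∉ τ ✗.
  V = {[14=17], [16=18]}: π^{-1}(V) = {14, 16, 17, 18} ∉ τ ✗.
  V = {[15], [16=18]}: π^{-1}(V) = {15, 16, 18} ∉ τ ✗.
  V = {[14=17], [15], [16=18]}: π^{-1}(V) = {14, 15, 16, 17, 18} ∈ τ ✓.
Open sets in the quotient: τ_Q = {{}, {[15]}, {[14=17], [15], [16=18]}} (3 elements).


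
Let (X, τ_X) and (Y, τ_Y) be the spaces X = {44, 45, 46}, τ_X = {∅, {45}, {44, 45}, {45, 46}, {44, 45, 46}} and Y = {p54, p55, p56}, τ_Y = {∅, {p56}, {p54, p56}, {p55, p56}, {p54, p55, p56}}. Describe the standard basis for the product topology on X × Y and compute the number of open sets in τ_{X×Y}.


Basis B = {∅ × ∅, {45} × {p56}, {44, 45} × {p56}, {45} × {p54, p56}, {45} × {p55, p56}, {45, 46} × {p56}, {44, 45, 46} × {p56}, {45} × {p54, p55, p56}, {44, 45} × {p54, p56}, {44, 45} × {p55, p56}, {45, 46} × {p54, p56}, {45, 46} × {p55, p56}, {44, 45} × {p54, p55, p56}, {44, 45, 46} × {p54, p56}, {44, 45, 46} × {p55, p56}, {45, 46} × {p54, p55, p56}, {44, 45, 46} × {p54, p55, p56}}; |τ_{X×Y}| = 48.

Enumerate products U × V with U ∈ τ_X, V ∈ τ_Y (deduplicated):
  ∅ × ∅ = {} (∅)
  {45} × {p56} = {(45,p56)}
  {44, 45} × {p56} = {(44,p56), (45,p56)}
  {45} × {p54, p56} = {(45,p54), (45,p56)}
  {45} × {p55, p56} = {(45,p55), (45,p56)}
  {45, 46} × {p56} = {(45,p56), (46,p56)}
  {44, 45, 46} × {p56} = {(44,p56), (45,p56), (46,p56)}
  {45} × {p54, p55, p56} = {(45,p54), (45,p55), (45,p56)}
  {44, 45} × {p54, p56} = {(44,p54), (44,p56), (45,p54), (45,p56)}
  {44, 45} × {p55, p56} = {(44,p55), (44,p56), (45,p55), (45,p56)}
  {45, 46} × {p54, p56} = {(45,p54), (45,p56), (46,p54), (46,p56)}
  {45, 46} × {p55, p56} = {(45,p55), (45,p56), (46,p55), (46,p56)}
  {44, 45} × {p54, p55, p56} = {(44,p54), (44,p55), (44,p56), (45,p54), (45,p55), (45,p56)}
  {44, 45, 46} × {p54, p56} = {(44,p54), (44,p56), (45,p54), (45,p56), (46,p54), (46,p56)}
  {44, 45, 46} × {p55, p56} = {(44,p55), (44,p56), (45,p55), (45,p56), (46,p55), (46,p56)}
  {45, 46} × {p54, p55, p56} = {(45,p54), (45,p55), (45,p56), (46,p54), (46,p55), (46,p56)}
  {44, 45, 46} × {p54, p55, p56} = {(44,p54), (44,p55), (44,p56), (45,p54), (45,p55), (45,p56), (46,p54), (46,p55), (46,p56)}
These 17 distinct sets form the basis B.
Close under arbitrary unions to get τ_{X×Y}; counting gives |τ_{X×Y}| = 48.


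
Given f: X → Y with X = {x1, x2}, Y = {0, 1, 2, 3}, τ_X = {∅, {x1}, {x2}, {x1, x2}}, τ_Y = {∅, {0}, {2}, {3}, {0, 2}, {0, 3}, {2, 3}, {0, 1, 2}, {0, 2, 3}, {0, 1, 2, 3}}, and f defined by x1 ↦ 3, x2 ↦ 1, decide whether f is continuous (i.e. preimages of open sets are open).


f IS continuous.

Compute f^{-1}(U) for each U ∈ τ_Y:
  U = ∅: f^{-1}(U) = ∅ ∈ τ_X ✓.
  U = {0}: f^{-1}(U) = ∅ ∈ τ_X ✓.
  U = {2}: f^{-1}(U) = ∅ ∈ τ_X ✓.
  U = {3}: f^{-1}(U) = {x1} ∈ τ_X ✓.
  U = {0, 2}: f^{-1}(U) = ∅ ∈ τ_X ✓.
  U = {0, 3}: f^{-1}(U) = {x1} ∈ τ_X ✓.
  U = {2, 3}: f^{-1}(U) = {x1} ∈ τ_X ✓.
  U = {0, 1, 2}: f^{-1}(U) = {x2} ∈ τ_X ✓.
  U = {0, 2, 3}: f^{-1}(U) = {x1} ∈ τ_X ✓.
  U = {0, 1, 2, 3}: f^{-1}(U) = {x1, x2} ∈ τ_X ✓.
Every preimage lies in τ_X, so f IS continuous.


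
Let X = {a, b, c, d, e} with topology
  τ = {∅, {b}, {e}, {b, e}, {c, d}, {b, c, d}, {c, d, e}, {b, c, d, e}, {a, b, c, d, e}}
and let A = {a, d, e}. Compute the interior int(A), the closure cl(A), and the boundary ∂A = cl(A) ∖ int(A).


int(A) = {e}, cl(A) = {a, c, d, e}, ∂A = {a, c, d}.

Closed sets in (X, τ) are complements of opens:
  closed(X, τ) = {∅, {a}, {a, b}, {a, e}, {a, b, e}, {a, c, d}, {a, b, c, d}, {a, c, d, e}, {a, b, c, d, e}}.
int(A) = ⋃ {U ∈ τ : U ⊆ A}. Opens contained in A: ∅, {e}.
Taking the union of these: int(A) = {e}.
cl(A) = ⋂ {C closed : A ⊆ C}. Closed sets containing A: {a, c, d, e}, {a, b, c, d, e}.
Intersecting these: cl(A) = {a, c, d, e}.
∂A = cl(A) ∖ int(A) = {a, c, d, e} ∖ {e} = {a, c, d}.


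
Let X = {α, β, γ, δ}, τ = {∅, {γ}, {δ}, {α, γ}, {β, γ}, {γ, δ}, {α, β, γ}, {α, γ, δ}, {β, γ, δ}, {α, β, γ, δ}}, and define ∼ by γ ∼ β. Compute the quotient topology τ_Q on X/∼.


X/∼ = {[α], [β=γ], [δ]}; |τ_Q| = 6.

Equivalence classes: [α], [β=γ], [δ].
Quotient map π: X → X/∼ sends α ↦ [α], β ↦ [β=γ], γ ↦ [β=γ], δ ↦ [δ].
For each subset V ⊆ X/∼, compute π^{-1}(V) ⊆ X and check whether π^{-1}(V) ∈ τ. V is open in τ_Q iff π^{-1}(V) ∈ τ.
  V = {}: π^{-1}(V) = ∅ ∈ τ ✓.
  V = {[α]}: π^{-1}(V) = {α} ∉ τ ✗.
  V = {[β=γ]}: π^{-1}(V) = {β, γ} ∈ τ ✓.
  V = {[α], [β=γ]}: π^{-1}(V) = {α, β, γ} ∈ τ ✓.
  V = {[δ]}: π^{-1}(V) = {δ} ∈ τ ✓.
  V = {[α], [δ]}: π^{-1}(V) = {α, δ} ∉ τ ✗.
  V = {[β=γ], [δ]}: π^{-1}(V) = {β, γ, δ} ∈ τ ✓.
  V = {[α], [β=γ], [δ]}: π^{-1}(V) = {α, β, γ, δ} ∈ τ ✓.
Open sets in the quotient: τ_Q = {{}, {[β=γ]}, {[α], [β=γ]}, {[δ]}, {[β=γ], [δ]}, {[α], [β=γ], [δ]}} (6 elements).


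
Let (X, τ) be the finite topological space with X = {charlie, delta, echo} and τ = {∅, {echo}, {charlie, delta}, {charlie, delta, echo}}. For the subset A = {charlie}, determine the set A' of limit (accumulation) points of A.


A' = {delta}

For each x ∈ X, list the open sets U ∈ τ with x ∈ U, then check whether U ∩ (A ∖ {x}) ≠ ∅ for every such U.
  x = charlie: open {charlie, delta} ∋ x has {charlie, delta} ∩ (A ∖ {charlie}) = ∅, so x is NOT a limit point.
  x = delta: opens ∋ x are {charlie, delta}, {charlie, delta, echo}; each meets A ∖ {delta}, so x IS a limit point.
  x = echo: open {echo} ∋ x has {echo} ∩ (A ∖ {echo}) = ∅, so x is NOT a limit point.
Collecting: A' = {delta}.


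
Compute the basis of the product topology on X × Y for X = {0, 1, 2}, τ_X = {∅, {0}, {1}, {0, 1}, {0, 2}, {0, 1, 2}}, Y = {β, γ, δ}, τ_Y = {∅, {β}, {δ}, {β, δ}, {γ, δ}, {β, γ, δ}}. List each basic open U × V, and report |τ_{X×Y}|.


Basis B = {∅ × ∅, {0} × {β}, {0} × {δ}, {1} × {β}, {1} × {δ}, {0} × {β, δ}, {0, 1} × {β}, {0, 2} × {β}, {0} × {γ, δ}, {0, 1} × {δ}, {0, 2} × {δ}, {1} × {β, δ}, {1} × {γ, δ}, {0} × {β, γ, δ}, {0, 1, 2} × {β}, {0, 1, 2} × {δ}, {1} × {β, γ, δ}, {0, 1} × {β, δ}, {0, 2} × {β, δ}, {0, 1} × {γ, δ}, {0, 2} × {γ, δ}, {0, 1} × {β, γ, δ}, {0, 2} × {β, γ, δ}, {0, 1, 2} × {β, δ}, {0, 1, 2} × {γ, δ}, {0, 1, 2} × {β, γ, δ}}; |τ_{X×Y}| = 108.

Enumerate products U × V with U ∈ τ_X, V ∈ τ_Y (deduplicated):
  ∅ × ∅ = {} (∅)
  {0} × {β} = {(0,β)}
  {0} × {δ} = {(0,δ)}
  {1} × {β} = {(1,β)}
  {1} × {δ} = {(1,δ)}
  {0} × {β, δ} = {(0,β), (0,δ)}
  {0, 1} × {β} = {(0,β), (1,β)}
  {0, 2} × {β} = {(0,β), (2,β)}
  {0} × {γ, δ} = {(0,γ), (0,δ)}
  {0, 1} × {δ} = {(0,δ), (1,δ)}
  {0, 2} × {δ} = {(0,δ), (2,δ)}
  {1} × {β, δ} = {(1,β), (1,δ)}
  {1} × {γ, δ} = {(1,γ), (1,δ)}
  {0} × {β, γ, δ} = {(0,β), (0,γ), (0,δ)}
  {0, 1, 2} × {β} = {(0,β), (1,β), (2,β)}
  {0, 1, 2} × {δ} = {(0,δ), (1,δ), (2,δ)}
  {1} × {β, γ, δ} = {(1,β), (1,γ), (1,δ)}
  {0, 1} × {β, δ} = {(0,β), (0,δ), (1,β), (1,δ)}
  {0, 2} × {β, δ} = {(0,β), (0,δ), (2,β), (2,δ)}
  {0, 1} × {γ, δ} = {(0,γ), (0,δ), (1,γ), (1,δ)}
  {0, 2} × {γ, δ} = {(0,γ), (0,δ), (2,γ), (2,δ)}
  {0, 1} × {β, γ, δ} = {(0,β), (0,γ), (0,δ), (1,β), (1,γ), (1,δ)}
  {0, 2} × {β, γ, δ} = {(0,β), (0,γ), (0,δ), (2,β), (2,γ), (2,δ)}
  {0, 1, 2} × {β, δ} = {(0,β), (0,δ), (1,β), (1,δ), (2,β), (2,δ)}
  {0, 1, 2} × {γ, δ} = {(0,γ), (0,δ), (1,γ), (1,δ), (2,γ), (2,δ)}
  {0, 1, 2} × {β, γ, δ} = {(0,β), (0,γ), (0,δ), (1,β), (1,γ), (1,δ), (2,β), (2,γ), (2,δ)}
These 26 distinct sets form the basis B.
Close under arbitrary unions to get τ_{X×Y}; counting gives |τ_{X×Y}| = 108.


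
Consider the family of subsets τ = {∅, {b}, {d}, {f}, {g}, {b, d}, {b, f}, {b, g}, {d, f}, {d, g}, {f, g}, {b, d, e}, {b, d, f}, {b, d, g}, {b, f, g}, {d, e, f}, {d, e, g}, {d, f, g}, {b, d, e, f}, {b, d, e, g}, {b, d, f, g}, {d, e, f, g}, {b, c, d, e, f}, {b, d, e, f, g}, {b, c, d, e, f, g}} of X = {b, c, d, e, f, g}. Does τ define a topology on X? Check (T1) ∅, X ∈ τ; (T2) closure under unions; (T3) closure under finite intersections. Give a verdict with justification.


τ is NOT a topology on X.

Axiom (T1): ∅ ∈ τ? Yes; X ∈ τ? Yes.
Axiom (T2/T3): check pairwise unions and intersections of members of τ.
Counterexample for (T3): {b, d, e} ∩ {d, e, f} = {d, e} ∉ τ. Therefore τ is NOT a topology.


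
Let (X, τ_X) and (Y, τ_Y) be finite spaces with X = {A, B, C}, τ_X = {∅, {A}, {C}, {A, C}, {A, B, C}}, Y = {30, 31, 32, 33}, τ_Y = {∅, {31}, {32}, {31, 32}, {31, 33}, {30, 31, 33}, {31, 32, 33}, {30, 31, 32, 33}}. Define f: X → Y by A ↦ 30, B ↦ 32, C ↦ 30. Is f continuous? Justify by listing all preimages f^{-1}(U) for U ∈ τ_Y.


f is NOT continuous.

Compute f^{-1}(U) for each U ∈ τ_Y:
  U = ∅: f^{-1}(U) = ∅ ∈ τ_X ✓.
  U = {31}: f^{-1}(U) = ∅ ∈ τ_X ✓.
  U = {32}: f^{-1}(U) = {B} ∉ τ_X ✗.
  U = {31, 32}: f^{-1}(U) = {B} ∉ τ_X ✗.
  U = {31, 33}: f^{-1}(U) = ∅ ∈ τ_X ✓.
  U = {30, 31, 33}: f^{-1}(U) = {A, C} ∈ τ_X ✓.
  U = {31, 32, 33}: f^{-1}(U) = {B} ∉ τ_X ✗.
  U = {30, 31, 32, 33}: f^{-1}(U) = {A, B, C} ∈ τ_X ✓.
Found U = {32} with f^{-1}(U) = {B} not in τ_X. Therefore f is NOT continuous.


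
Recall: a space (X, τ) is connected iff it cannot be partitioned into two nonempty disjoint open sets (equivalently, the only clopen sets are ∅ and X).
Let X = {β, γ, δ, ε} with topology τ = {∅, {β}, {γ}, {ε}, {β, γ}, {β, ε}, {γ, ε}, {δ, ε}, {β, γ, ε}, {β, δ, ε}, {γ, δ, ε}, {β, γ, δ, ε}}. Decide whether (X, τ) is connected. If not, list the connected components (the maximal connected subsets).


(X, τ) is disconnected; components = [{β}, {γ}, {δ, ε}].

Find clopen sets (U ∈ τ with X ∖ U ∈ τ):
  U = ∅, X ∖ U = {β, γ, δ, ε} — both open, so U is clopen.
  U = {β}, X ∖ U = {γ, δ, ε} — both open, so U is clopen.
  U = {γ}, X ∖ U = {β, δ, ε} — both open, so U is clopen.
  U = {β, γ}, X ∖ U = {δ, ε} — both open, so U is clopen.
  U = {δ, ε}, X ∖ U = {β, γ} — both open, so U is clopen.
  U = {β, δ, ε}, X ∖ U = {γ} — both open, so U is clopen.
  U = {γ, δ, ε}, X ∖ U = {β} — both open, so U is clopen.
  U = {β, γ, δ, ε}, X ∖ U = ∅ — both open, so U is clopen.
Nontrivial clopen(s) exist: e.g. {δ, ε}. So (X, τ) is disconnected.
Compute connected components by grouping points that agree on all clopens:
  component: {β}
  component: {γ}
  component: {δ, ε}


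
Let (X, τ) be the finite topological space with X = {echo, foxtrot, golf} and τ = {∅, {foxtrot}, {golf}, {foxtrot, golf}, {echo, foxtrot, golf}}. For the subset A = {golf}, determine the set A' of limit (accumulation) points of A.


A' = {echo}

For each x ∈ X, list the open sets U ∈ τ with x ∈ U, then check whether U ∩ (A ∖ {x}) ≠ ∅ for every such U.
  x = echo: opens ∋ x are {echo, foxtrot, golf}; each meets A ∖ {echo}, so x IS a limit point.
  x = foxtrot: open {foxtrot} ∋ x has {foxtrot} ∩ (A ∖ {foxtrot}) = ∅, so x is NOT a limit point.
  x = golf: open {golf} ∋ x has {golf} ∩ (A ∖ {golf}) = ∅, so x is NOT a limit point.
Collecting: A' = {echo}.


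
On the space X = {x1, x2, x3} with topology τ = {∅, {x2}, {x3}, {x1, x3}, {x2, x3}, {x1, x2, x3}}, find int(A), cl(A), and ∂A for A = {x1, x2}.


int(A) = {x2}, cl(A) = {x1, x2}, ∂A = {x1}.

Closed sets in (X, τ) are complements of opens:
  closed(X, τ) = {∅, {x1}, {x2}, {x1, x2}, {x1, x3}, {x1, x2, x3}}.
int(A) = ⋃ {U ∈ τ : U ⊆ A}. Opens contained in A: ∅, {x2}.
Taking the union of these: int(A) = {x2}.
cl(A) = ⋂ {C closed : A ⊆ C}. Closed sets containing A: {x1, x2}, {x1, x2, x3}.
Intersecting these: cl(A) = {x1, x2}.
∂A = cl(A) ∖ int(A) = {x1, x2} ∖ {x2} = {x1}.
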